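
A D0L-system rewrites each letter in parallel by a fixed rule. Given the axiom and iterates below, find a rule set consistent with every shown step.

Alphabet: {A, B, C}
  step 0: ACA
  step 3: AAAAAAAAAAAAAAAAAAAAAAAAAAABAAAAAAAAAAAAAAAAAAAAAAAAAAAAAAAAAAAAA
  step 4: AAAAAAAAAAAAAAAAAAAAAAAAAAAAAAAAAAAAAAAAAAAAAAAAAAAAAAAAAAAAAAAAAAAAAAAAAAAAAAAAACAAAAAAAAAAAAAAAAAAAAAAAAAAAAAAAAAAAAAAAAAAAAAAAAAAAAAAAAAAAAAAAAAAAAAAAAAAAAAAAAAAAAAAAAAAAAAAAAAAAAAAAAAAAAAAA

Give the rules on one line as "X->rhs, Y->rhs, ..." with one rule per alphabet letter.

A->AAA, B->C, C->BA

  step 3 ⇒ step 4: AAAAAAAAAAAAAAAAAAAAAAAAAAABAAAAAAAAAAAAAAAAAAAAAAAAAAAAAAAAAAAAA ⇒ AAA·AAA·AAA·AAA·AAA·AAA·AAA·AAA·AAA·AAA·AAA·AAA·AAA·AAA·AAA·AAA·AAA·AAA·AAA·AAA·AAA·AAA·AAA·AAA·AAA·AAA·AAA·C·AAA·AAA·AAA·AAA·AAA·AAA·AAA·AAA·AAA·AAA·AAA·AAA·AAA·AAA·AAA·AAA·AAA·AAA·AAA·AAA·AAA·AAA·AAA·AAA·AAA·AAA·AAA·AAA·AAA·AAA·AAA·AAA·AAA·AAA·AAA·AAA·AAA
    A ↦ AAA
    B ↦ C
    C ↦ BA  (constrained at step 0)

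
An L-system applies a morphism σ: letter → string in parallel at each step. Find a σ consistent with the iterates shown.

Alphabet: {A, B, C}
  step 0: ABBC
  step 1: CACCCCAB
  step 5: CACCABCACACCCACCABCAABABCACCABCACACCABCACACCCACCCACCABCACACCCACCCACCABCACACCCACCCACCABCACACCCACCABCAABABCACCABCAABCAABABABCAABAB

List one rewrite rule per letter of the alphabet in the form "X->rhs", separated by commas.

A->CA, B->CC, C->AB

  step 0 ⇒ step 1: ABBC ⇒ CA·CC·CC·AB
    A ↦ CA
    B ↦ CC
    C ↦ AB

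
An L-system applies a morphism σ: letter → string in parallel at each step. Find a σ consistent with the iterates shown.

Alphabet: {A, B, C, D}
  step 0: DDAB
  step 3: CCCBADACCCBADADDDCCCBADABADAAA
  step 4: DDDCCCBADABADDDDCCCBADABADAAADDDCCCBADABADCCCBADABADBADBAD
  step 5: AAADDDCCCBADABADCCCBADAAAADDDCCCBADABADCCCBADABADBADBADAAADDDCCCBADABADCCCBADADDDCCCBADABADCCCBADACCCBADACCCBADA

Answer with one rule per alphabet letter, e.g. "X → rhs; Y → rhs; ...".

A->BAD, B->CCC, C->D, D->A

  step 4 ⇒ step 5: DDDCCCBADABADDDDCCCBADABADAAADDDCCCBADABADCCCBADABADBADBAD ⇒ A·A·A·D·D·D·CCC·BAD·A·BAD·CCC·BAD·A·A·A·A·D·D·D·CCC·BAD·A·BAD·CCC·BAD·A·BAD·BAD·BAD·A·A·A·D·D·D·CCC·BAD·A·BAD·CCC·BAD·A·D·D·D·CCC·BAD·A·BAD·CCC·BAD·A·CCC·BAD·A·CCC·BAD·A
    A ↦ BAD
    B ↦ CCC
    C ↦ D
    D ↦ A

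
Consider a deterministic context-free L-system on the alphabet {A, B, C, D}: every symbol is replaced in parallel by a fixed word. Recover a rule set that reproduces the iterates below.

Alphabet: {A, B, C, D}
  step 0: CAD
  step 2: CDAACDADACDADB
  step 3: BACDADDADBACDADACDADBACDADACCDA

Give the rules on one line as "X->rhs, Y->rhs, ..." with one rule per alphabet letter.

  step 2 ⇒ step 3: CDAACDADACDADB ⇒ B·AC·DAD·DAD·B·AC·DAD·AC·DAD·B·AC·DAD·AC·CDA
    A ↦ DAD
    B ↦ CDA
    C ↦ B
    D ↦ AC

A->DAD, B->CDA, C->B, D->AC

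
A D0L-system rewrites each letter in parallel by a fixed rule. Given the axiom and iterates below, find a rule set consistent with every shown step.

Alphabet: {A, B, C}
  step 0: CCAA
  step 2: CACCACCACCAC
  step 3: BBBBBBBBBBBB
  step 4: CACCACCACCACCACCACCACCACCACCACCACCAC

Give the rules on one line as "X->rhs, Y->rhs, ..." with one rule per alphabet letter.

  step 3 ⇒ step 4: BBBBBBBBBBBB ⇒ CAC·CAC·CAC·CAC·CAC·CAC·CAC·CAC·CAC·CAC·CAC·CAC
    B ↦ CAC
  step 2 ⇒ step 3: CACCACCACCAC ⇒ B·B·B·B·B·B·B·B·B·B·B·B
    A ↦ B
  step 2 ⇒ step 3: CACCACCACCAC ⇒ B·B·B·B·B·B·B·B·B·B·B·B
    C ↦ B

A->B, B->CAC, C->B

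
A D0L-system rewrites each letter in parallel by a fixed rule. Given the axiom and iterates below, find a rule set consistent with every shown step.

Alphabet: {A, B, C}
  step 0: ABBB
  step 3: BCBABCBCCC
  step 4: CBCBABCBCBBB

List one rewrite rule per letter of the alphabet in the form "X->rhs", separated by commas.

A->BAB, B->C, C->B

  step 3 ⇒ step 4: BCBABCBCCC ⇒ C·B·C·BAB·C·B·C·B·B·B
    A ↦ BAB
    B ↦ C
    C ↦ B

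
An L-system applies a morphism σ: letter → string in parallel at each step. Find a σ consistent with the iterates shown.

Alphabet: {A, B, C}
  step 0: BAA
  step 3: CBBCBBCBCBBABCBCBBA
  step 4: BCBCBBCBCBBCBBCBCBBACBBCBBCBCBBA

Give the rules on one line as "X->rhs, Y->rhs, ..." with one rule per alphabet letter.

  step 3 ⇒ step 4: CBBCBBCBCBBABCBCBBA ⇒ B·CB·CB·B·CB·CB·B·CB·B·CB·CB·BA·CB·B·CB·B·CB·CB·BA
    A ↦ BA
    B ↦ CB
    C ↦ B

A->BA, B->CB, C->B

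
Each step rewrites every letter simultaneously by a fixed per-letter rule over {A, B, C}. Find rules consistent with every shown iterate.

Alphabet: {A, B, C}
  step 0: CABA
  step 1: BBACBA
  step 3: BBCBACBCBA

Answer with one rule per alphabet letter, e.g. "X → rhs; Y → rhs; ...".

A->BA, B->C, C->B

  step 0 ⇒ step 1: CABA ⇒ B·BA·C·BA
    A ↦ BA
    B ↦ C
    C ↦ B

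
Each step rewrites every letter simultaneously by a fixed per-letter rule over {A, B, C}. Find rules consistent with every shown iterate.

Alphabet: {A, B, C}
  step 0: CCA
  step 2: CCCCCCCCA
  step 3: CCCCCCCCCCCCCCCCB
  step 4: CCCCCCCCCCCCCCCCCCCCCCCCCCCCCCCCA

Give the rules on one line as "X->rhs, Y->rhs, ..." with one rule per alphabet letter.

A->B, B->A, C->CC

  step 3 ⇒ step 4: CCCCCCCCCCCCCCCCB ⇒ CC·CC·CC·CC·CC·CC·CC·CC·CC·CC·CC·CC·CC·CC·CC·CC·A
    B ↦ A
    C ↦ CC
  step 2 ⇒ step 3: CCCCCCCCA ⇒ CC·CC·CC·CC·CC·CC·CC·CC·B
    A ↦ B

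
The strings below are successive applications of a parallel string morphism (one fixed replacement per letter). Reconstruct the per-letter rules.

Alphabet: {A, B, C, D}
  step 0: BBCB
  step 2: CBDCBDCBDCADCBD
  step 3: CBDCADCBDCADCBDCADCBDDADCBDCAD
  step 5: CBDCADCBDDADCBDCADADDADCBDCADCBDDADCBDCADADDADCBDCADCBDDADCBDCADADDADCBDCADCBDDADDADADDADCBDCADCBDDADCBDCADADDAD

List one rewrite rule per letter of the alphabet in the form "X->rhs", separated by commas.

  step 2 ⇒ step 3: CBDCBDCBDCADCBD ⇒ CBD·C·AD·CBD·C·AD·CBD·C·AD·CBD·D·AD·CBD·C·AD
    A ↦ D
    B ↦ C
    C ↦ CBD
    D ↦ AD

A->D, B->C, C->CBD, D->AD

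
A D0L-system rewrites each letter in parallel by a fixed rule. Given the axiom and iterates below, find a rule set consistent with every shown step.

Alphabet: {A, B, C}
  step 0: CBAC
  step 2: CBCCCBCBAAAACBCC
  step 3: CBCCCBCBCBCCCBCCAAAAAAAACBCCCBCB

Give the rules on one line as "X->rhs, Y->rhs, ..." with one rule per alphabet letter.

A->AA, B->CC, C->CB

  step 2 ⇒ step 3: CBCCCBCBAAAACBCC ⇒ CB·CC·CB·CB·CB·CC·CB·CC·AA·AA·AA·AA·CB·CC·CB·CB
    A ↦ AA
    B ↦ CC
    C ↦ CB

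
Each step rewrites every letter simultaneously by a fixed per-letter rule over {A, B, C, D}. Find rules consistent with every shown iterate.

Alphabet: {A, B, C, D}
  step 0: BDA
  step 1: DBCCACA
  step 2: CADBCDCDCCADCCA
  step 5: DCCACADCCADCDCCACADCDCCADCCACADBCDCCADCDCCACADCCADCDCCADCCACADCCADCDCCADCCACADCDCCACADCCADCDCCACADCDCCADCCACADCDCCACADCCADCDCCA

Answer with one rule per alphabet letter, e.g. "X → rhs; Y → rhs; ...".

A->CA, B->DBC, C->DC, D->CA

  step 1 ⇒ step 2: DBCCACA ⇒ CA·DBC·DC·DC·CA·DC·CA
    A ↦ CA
    B ↦ DBC
    C ↦ DC
    D ↦ CA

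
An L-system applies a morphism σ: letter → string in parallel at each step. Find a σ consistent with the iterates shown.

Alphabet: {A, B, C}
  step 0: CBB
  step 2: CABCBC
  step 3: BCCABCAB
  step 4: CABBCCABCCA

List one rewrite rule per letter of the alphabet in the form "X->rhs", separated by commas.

A->C, B->CA, C->B

  step 3 ⇒ step 4: BCCABCAB ⇒ CA·B·B·C·CA·B·C·CA
    A ↦ C
    B ↦ CA
    C ↦ B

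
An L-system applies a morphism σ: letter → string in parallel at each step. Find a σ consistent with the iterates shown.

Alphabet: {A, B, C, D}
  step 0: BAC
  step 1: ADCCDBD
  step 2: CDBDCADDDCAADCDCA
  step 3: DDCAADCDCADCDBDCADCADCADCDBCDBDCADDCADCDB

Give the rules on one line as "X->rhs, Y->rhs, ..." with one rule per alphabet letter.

A->CDB, B->ADC, C->D, D->DCA

  step 2 ⇒ step 3: CDBDCADDDCAADCDCA ⇒ D·DCA·ADC·DCA·D·CDB·DCA·DCA·DCA·D·CDB·CDB·DCA·D·DCA·D·CDB
    A ↦ CDB
    B ↦ ADC
    C ↦ D
    D ↦ DCA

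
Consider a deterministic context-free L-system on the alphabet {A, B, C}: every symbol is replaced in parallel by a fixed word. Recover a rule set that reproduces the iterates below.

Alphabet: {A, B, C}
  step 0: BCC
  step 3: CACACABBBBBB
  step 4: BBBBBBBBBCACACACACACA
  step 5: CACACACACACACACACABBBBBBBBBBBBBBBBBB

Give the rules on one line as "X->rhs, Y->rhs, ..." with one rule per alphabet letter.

  step 4 ⇒ step 5: BBBBBBBBBCACACACACACA ⇒ CA·CA·CA·CA·CA·CA·CA·CA·CA·B·BB·B·BB·B·BB·B·BB·B·BB·B·BB
    A ↦ BB
    B ↦ CA
    C ↦ B

A->BB, B->CA, C->B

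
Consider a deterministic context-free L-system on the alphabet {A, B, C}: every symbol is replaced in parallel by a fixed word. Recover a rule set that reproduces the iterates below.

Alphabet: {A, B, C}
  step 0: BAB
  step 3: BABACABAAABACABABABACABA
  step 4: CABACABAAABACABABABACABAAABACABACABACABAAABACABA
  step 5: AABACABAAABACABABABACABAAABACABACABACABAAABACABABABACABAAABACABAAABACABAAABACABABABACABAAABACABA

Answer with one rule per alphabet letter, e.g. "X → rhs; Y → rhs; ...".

A->BA, B->CA, C->AA

  step 4 ⇒ step 5: CABACABAAABACABABABACABAAABACABACABACABAAABACABA ⇒ AA·BA·CA·BA·AA·BA·CA·BA·BA·BA·CA·BA·AA·BA·CA·BA·CA·BA·CA·BA·AA·BA·CA·BA·BA·BA·CA·BA·AA·BA·CA·BA·AA·BA·CA·BA·AA·BA·CA·BA·BA·BA·CA·BA·AA·BA·CA·BA
    A ↦ BA
    B ↦ CA
    C ↦ AA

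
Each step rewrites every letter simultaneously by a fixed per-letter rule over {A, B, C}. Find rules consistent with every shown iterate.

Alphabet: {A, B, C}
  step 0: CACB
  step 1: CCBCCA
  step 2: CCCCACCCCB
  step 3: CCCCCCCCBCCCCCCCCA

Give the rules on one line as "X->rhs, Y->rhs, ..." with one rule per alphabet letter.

A->B, B->A, C->CC

  step 2 ⇒ step 3: CCCCACCCCB ⇒ CC·CC·CC·CC·B·CC·CC·CC·CC·A
    A ↦ B
    B ↦ A
    C ↦ CC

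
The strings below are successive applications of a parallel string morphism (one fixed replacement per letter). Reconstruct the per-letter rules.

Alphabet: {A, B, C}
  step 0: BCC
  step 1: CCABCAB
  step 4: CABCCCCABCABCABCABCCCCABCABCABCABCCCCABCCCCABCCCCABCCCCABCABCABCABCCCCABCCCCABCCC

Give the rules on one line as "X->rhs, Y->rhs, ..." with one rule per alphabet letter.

  step 0 ⇒ step 1: BCC ⇒ C·CAB·CAB
    B ↦ C
    C ↦ CAB
    A ↦ CC  (constrained at step 1)

A->CC, B->C, C->CAB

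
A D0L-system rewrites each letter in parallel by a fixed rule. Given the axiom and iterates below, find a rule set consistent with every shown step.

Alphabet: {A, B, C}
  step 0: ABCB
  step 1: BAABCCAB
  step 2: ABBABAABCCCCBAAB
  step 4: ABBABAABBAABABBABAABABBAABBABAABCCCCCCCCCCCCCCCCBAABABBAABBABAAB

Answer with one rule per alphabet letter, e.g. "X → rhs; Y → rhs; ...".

  step 1 ⇒ step 2: BAABCCAB ⇒ AB·BA·BA·AB·CC·CC·BA·AB
    A ↦ BA
    B ↦ AB
    C ↦ CC

A->BA, B->AB, C->CC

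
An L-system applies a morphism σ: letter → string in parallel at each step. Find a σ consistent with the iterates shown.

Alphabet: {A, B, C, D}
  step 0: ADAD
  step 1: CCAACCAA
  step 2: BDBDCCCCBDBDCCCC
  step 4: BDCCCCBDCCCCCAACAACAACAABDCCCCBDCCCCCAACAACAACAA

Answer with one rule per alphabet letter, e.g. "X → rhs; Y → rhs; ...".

  step 1 ⇒ step 2: CCAACCAA ⇒ BD·BD·CC·CC·BD·BD·CC·CC
    A ↦ CC
    C ↦ BD
    B ↦ C  (constrained at step 2)
  step 0 ⇒ step 1: ADAD ⇒ CC·AA·CC·AA
    D ↦ AA

A->CC, B->C, C->BD, D->AA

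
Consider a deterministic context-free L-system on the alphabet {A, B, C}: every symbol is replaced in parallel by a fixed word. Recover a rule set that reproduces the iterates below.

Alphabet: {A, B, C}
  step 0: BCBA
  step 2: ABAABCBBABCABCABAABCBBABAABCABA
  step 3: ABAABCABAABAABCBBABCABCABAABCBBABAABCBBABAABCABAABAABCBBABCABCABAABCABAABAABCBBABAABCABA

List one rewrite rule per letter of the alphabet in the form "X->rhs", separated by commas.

  step 2 ⇒ step 3: ABAABCBBABCABCABAABCBBABAABCABA ⇒ ABA·ABC·ABA·ABA·ABC·BB·ABC·ABC·ABA·ABC·BB·ABA·ABC·BB·ABA·ABC·ABA·ABA·ABC·BB·ABC·ABC·ABA·ABC·ABA·ABA·ABC·BB·ABA·ABC·ABA
    A ↦ ABA
    B ↦ ABC
    C ↦ BB

A->ABA, B->ABC, C->BB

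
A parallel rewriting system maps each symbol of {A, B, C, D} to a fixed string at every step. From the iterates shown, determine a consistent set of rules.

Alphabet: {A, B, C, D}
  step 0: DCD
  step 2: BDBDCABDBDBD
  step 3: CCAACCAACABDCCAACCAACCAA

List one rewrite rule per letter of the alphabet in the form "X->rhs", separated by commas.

  step 2 ⇒ step 3: BDBDCABDBDBD ⇒ CC·AA·CC·AA·CA·BD·CC·AA·CC·AA·CC·AA
    A ↦ BD
    B ↦ CC
    C ↦ CA
    D ↦ AA

A->BD, B->CC, C->CA, D->AA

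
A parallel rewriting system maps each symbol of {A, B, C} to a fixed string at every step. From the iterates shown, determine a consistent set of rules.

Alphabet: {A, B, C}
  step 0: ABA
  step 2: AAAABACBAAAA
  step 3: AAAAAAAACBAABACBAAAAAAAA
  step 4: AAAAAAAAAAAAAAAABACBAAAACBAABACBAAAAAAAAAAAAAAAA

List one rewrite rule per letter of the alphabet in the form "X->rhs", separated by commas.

A->AA, B->CB, C->BA

  step 3 ⇒ step 4: AAAAAAAACBAABACBAAAAAAAA ⇒ AA·AA·AA·AA·AA·AA·AA·AA·BA·CB·AA·AA·CB·AA·BA·CB·AA·AA·AA·AA·AA·AA·AA·AA
    A ↦ AA
    B ↦ CB
    C ↦ BA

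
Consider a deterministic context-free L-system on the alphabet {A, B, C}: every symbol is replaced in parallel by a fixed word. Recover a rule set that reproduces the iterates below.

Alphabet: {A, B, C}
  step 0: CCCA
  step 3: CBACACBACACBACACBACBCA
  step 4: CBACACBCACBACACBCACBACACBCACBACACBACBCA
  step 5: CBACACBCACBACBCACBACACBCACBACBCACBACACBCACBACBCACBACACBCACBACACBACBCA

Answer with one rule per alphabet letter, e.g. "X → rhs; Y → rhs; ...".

  step 4 ⇒ step 5: CBACACBCACBACACBCACBACACBCACBACACBACBCA ⇒ CB·A·CA·CB·CA·CB·A·CB·CA·CB·A·CA·CB·CA·CB·A·CB·CA·CB·A·CA·CB·CA·CB·A·CB·CA·CB·A·CA·CB·CA·CB·A·CA·CB·A·CB·CA
    A ↦ CA
    B ↦ A
    C ↦ CB

A->CA, B->A, C->CB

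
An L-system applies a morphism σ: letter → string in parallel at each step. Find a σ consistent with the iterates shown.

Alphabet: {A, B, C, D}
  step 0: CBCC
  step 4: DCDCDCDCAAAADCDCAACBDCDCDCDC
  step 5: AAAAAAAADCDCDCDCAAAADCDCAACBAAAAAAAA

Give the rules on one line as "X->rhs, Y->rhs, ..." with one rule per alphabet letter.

A->DC, B->ACB, C->A, D->A

  step 4 ⇒ step 5: DCDCDCDCAAAADCDCAACBDCDCDCDC ⇒ A·A·A·A·A·A·A·A·DC·DC·DC·DC·A·A·A·A·DC·DC·A·ACB·A·A·A·A·A·A·A·A
    A ↦ DC
    B ↦ ACB
    C ↦ A
    D ↦ A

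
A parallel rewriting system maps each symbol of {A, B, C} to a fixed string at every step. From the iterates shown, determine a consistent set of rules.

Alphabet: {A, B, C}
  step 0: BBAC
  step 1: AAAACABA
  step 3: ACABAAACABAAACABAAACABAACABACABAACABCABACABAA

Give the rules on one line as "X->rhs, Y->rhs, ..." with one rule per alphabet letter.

  step 0 ⇒ step 1: BBAC ⇒ AA·AA·CAB·A
    A ↦ CAB
    B ↦ AA
    C ↦ A

A->CAB, B->AA, C->A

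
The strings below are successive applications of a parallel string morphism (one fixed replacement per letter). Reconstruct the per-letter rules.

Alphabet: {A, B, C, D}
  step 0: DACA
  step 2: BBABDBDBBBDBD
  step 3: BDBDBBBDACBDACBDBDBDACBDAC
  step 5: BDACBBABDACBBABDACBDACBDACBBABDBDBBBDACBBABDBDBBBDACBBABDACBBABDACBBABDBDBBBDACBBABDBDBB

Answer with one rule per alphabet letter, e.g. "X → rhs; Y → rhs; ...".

A->BB, B->BD, C->A, D->AC

  step 2 ⇒ step 3: BBABDBDBBBDBD ⇒ BD·BD·BB·BD·AC·BD·AC·BD·BD·BD·AC·BD·AC
    A ↦ BB
    B ↦ BD
    D ↦ AC
    C ↦ A  (constrained at step 0)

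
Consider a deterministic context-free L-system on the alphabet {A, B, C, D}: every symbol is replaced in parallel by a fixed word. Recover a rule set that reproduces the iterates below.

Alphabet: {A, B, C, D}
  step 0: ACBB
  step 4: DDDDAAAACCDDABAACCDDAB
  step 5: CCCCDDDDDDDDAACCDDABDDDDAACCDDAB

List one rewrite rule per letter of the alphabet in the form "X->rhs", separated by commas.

A->DD, B->AB, C->A, D->C

  step 4 ⇒ step 5: DDDDAAAACCDDABAACCDDAB ⇒ C·C·C·C·DD·DD·DD·DD·A·A·C·C·DD·AB·DD·DD·A·A·C·C·DD·AB
    A ↦ DD
    B ↦ AB
    C ↦ A
    D ↦ C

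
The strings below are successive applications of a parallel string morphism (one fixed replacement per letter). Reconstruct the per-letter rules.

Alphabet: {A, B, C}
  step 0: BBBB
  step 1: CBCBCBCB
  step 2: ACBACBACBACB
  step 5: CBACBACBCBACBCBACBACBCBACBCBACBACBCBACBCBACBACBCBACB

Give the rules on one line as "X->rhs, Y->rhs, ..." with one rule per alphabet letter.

  step 1 ⇒ step 2: CBCBCBCB ⇒ A·CB·A·CB·A·CB·A·CB
    B ↦ CB
    C ↦ A
    A ↦ CB  (constrained at step 2)

A->CB, B->CB, C->A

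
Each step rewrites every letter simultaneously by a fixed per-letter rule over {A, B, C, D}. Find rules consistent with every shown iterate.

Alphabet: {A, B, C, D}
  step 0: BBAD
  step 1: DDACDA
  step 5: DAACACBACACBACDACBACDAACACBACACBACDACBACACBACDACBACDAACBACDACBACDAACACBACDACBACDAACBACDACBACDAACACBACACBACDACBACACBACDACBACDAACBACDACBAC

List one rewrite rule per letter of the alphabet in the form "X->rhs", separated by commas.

  step 0 ⇒ step 1: BBAD ⇒ D·D·AC·DA
    A ↦ AC
    B ↦ D
    D ↦ DA
    C ↦ BAC  (constrained at step 1)

A->AC, B->D, C->BAC, D->DA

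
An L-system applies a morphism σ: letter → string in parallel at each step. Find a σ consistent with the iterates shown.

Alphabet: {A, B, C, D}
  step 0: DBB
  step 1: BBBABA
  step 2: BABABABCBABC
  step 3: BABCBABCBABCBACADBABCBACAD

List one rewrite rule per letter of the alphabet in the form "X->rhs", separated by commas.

  step 2 ⇒ step 3: BABABABCBABC ⇒ BA·BC·BA·BC·BA·BC·BA·CAD·BA·BC·BA·CAD
    A ↦ BC
    B ↦ BA
    C ↦ CAD
  step 0 ⇒ step 1: DBB ⇒ BB·BA·BA
    D ↦ BB

A->BC, B->BA, C->CAD, D->BB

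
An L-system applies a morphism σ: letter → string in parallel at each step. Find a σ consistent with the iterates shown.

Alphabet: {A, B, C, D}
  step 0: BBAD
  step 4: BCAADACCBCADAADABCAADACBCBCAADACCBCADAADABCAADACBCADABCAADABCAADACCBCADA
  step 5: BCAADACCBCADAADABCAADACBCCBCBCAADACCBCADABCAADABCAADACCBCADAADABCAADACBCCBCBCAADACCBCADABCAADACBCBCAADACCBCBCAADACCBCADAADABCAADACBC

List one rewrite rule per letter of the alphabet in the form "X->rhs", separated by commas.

A->C, B->BCA, C->ADA, D->B

  step 4 ⇒ step 5: BCAADACCBCADAADABCAADACBCBCAADACCBCADAADABCAADACBCADABCAADABCAADACCBCADA ⇒ BCA·ADA·C·C·B·C·ADA·ADA·BCA·ADA·C·B·C·C·B·C·BCA·ADA·C·C·B·C·ADA·BCA·ADA·BCA·ADA·C·C·B·C·ADA·ADA·BCA·ADA·C·B·C·C·B·C·BCA·ADA·C·C·B·C·ADA·BCA·ADA·C·B·C·BCA·ADA·C·C·B·C·BCA·ADA·C·C·B·C·ADA·ADA·BCA·ADA·C·B·C
    A ↦ C
    B ↦ BCA
    C ↦ ADA
    D ↦ B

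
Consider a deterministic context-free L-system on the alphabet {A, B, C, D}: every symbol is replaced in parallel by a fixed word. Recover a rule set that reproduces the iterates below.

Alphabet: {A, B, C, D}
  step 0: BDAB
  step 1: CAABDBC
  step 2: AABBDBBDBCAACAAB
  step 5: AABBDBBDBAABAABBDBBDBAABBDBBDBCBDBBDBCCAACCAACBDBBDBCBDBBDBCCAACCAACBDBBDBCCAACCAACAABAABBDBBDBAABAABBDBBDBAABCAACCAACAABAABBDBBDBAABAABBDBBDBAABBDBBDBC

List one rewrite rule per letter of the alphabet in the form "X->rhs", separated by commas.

A->BDB, B->C, C->AAB, D->AA

  step 1 ⇒ step 2: CAABDBC ⇒ AAB·BDB·BDB·C·AA·C·AAB
    A ↦ BDB
    B ↦ C
    C ↦ AAB
    D ↦ AA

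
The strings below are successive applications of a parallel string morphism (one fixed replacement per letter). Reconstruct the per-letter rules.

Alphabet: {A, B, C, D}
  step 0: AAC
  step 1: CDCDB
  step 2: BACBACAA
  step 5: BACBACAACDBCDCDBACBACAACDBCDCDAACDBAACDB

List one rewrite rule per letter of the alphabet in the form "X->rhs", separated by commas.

  step 1 ⇒ step 2: CDCDB ⇒ B·AC·B·AC·AA
    B ↦ AA
    C ↦ B
    D ↦ AC
  step 0 ⇒ step 1: AAC ⇒ CD·CD·B
    A ↦ CD

A->CD, B->AA, C->B, D->AC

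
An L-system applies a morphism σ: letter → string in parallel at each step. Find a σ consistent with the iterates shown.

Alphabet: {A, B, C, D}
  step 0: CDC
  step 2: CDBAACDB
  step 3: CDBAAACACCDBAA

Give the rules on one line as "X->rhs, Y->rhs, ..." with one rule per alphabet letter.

  step 2 ⇒ step 3: CDBAACDB ⇒ CD·B·AA·AC·AC·CD·B·AA
    A ↦ AC
    B ↦ AA
    C ↦ CD
    D ↦ B

A->AC, B->AA, C->CD, D->B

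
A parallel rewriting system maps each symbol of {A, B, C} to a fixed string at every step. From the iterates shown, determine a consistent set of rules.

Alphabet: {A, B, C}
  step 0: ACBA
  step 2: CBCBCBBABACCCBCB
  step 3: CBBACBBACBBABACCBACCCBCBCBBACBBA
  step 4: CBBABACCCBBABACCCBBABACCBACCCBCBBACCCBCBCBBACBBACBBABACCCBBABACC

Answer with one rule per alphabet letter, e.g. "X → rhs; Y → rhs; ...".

  step 3 ⇒ step 4: CBBACBBACBBABACCBACCCBCBCBBACBBA ⇒ CB·BA·BA·CC·CB·BA·BA·CC·CB·BA·BA·CC·BA·CC·CB·CB·BA·CC·CB·CB·CB·BA·CB·BA·CB·BA·BA·CC·CB·BA·BA·CC
    A ↦ CC
    B ↦ BA
    C ↦ CB

A->CC, B->BA, C->CB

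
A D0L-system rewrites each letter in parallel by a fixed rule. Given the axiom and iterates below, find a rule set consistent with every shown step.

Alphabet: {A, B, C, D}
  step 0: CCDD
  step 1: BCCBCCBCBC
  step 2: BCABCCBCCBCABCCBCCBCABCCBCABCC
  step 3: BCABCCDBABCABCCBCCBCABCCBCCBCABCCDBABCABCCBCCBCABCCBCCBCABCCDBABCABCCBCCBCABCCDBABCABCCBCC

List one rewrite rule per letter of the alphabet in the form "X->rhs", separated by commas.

  step 2 ⇒ step 3: BCABCCBCCBCABCCBCCBCABCCBCABCC ⇒ BCA·BCC·DBA·BCA·BCC·BCC·BCA·BCC·BCC·BCA·BCC·DBA·BCA·BCC·BCC·BCA·BCC·BCC·BCA·BCC·DBA·BCA·BCC·BCC·BCA·BCC·DBA·BCA·BCC·BCC
    A ↦ DBA
    B ↦ BCA
    C ↦ BCC
  step 0 ⇒ step 1: CCDD ⇒ BCC·BCC·BC·BC
    D ↦ BC

A->DBA, B->BCA, C->BCC, D->BC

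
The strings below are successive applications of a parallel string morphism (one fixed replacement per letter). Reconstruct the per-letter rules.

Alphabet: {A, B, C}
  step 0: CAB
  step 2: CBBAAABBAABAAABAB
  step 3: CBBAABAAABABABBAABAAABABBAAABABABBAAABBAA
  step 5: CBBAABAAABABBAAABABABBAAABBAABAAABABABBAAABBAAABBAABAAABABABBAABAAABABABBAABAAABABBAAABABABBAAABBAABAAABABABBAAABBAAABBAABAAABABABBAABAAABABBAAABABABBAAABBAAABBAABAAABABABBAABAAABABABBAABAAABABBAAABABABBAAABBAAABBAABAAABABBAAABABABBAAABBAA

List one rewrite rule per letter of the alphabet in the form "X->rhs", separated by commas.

A->AB, B->BAA, C->CB

  step 2 ⇒ step 3: CBBAAABBAABAAABAB ⇒ CB·BAA·BAA·AB·AB·AB·BAA·BAA·AB·AB·BAA·AB·AB·AB·BAA·AB·BAA
    A ↦ AB
    B ↦ BAA
    C ↦ CB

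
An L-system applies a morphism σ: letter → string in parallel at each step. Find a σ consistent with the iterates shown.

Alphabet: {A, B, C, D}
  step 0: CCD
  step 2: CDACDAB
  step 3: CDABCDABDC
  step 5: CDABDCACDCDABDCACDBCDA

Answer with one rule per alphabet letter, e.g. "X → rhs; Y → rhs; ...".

  step 2 ⇒ step 3: CDACDAB ⇒ CD·A·B·CD·A·B·DC
    A ↦ B
    B ↦ DC
    C ↦ CD
    D ↦ A

A->B, B->DC, C->CD, D->A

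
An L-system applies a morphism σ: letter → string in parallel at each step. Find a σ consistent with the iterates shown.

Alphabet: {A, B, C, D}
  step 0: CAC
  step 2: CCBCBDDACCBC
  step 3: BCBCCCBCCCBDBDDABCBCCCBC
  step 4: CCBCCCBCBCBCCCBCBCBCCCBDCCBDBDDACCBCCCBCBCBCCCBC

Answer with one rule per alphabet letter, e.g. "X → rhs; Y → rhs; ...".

  step 3 ⇒ step 4: BCBCCCBCCCBDBDDABCBCCCBC ⇒ CC·BC·CC·BC·BC·BC·CC·BC·BC·BC·CC·BD·CC·BD·BD·DA·CC·BC·CC·BC·BC·BC·CC·BC
    A ↦ DA
    B ↦ CC
    C ↦ BC
    D ↦ BD

A->DA, B->CC, C->BC, D->BD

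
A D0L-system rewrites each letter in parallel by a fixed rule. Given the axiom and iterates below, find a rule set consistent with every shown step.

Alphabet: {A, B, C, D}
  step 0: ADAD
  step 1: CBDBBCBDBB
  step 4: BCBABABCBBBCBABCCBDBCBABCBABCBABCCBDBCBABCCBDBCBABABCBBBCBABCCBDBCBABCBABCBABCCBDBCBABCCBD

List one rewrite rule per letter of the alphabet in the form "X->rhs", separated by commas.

  step 0 ⇒ step 1: ADAD ⇒ CBD·BB·CBD·BB
    A ↦ CBD
    D ↦ BB
    B ↦ BC  (constrained at step 1)
    C ↦ BA  (constrained at step 1)

A->CBD, B->BC, C->BA, D->BB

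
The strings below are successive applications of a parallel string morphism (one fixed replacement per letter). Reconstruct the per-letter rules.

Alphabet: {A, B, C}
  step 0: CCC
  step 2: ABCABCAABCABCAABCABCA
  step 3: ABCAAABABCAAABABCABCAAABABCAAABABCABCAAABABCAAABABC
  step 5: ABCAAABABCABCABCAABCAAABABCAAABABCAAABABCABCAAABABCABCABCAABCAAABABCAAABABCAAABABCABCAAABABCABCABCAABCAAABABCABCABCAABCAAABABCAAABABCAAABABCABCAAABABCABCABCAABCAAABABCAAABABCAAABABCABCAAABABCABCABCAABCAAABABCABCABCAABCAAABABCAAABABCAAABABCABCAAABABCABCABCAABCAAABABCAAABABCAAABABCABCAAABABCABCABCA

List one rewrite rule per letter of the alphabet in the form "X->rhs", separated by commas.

A->ABC, B->A, C->AAB

  step 2 ⇒ step 3: ABCABCAABCABCAABCABCA ⇒ ABC·A·AAB·ABC·A·AAB·ABC·ABC·A·AAB·ABC·A·AAB·ABC·ABC·A·AAB·ABC·A·AAB·ABC
    A ↦ ABC
    B ↦ A
    C ↦ AAB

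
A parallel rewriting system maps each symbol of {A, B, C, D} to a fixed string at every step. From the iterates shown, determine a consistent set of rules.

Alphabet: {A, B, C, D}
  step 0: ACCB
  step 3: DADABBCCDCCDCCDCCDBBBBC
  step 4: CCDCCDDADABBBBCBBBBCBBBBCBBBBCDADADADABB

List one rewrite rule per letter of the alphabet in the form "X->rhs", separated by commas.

A->CD, B->DA, C->BB, D->C

  step 3 ⇒ step 4: DADABBCCDCCDCCDCCDBBBBC ⇒ C·CD·C·CD·DA·DA·BB·BB·C·BB·BB·C·BB·BB·C·BB·BB·C·DA·DA·DA·DA·BB
    A ↦ CD
    B ↦ DA
    C ↦ BB
    D ↦ C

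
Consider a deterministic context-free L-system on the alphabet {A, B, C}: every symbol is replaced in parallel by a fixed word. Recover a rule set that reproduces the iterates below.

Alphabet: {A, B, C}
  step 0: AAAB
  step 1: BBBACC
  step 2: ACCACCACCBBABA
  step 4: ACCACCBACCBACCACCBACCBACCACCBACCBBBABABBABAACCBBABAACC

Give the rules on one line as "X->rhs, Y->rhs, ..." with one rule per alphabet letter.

A->B, B->ACC, C->BA

  step 1 ⇒ step 2: BBBACC ⇒ ACC·ACC·ACC·B·BA·BA
    A ↦ B
    B ↦ ACC
    C ↦ BA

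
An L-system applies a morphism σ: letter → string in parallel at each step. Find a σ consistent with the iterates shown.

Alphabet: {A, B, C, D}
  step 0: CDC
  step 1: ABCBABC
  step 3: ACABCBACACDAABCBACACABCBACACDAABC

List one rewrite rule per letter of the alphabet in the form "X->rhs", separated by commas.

A->AC, B->DA, C->ABC, D->B

  step 0 ⇒ step 1: CDC ⇒ ABC·B·ABC
    C ↦ ABC
    D ↦ B
    A ↦ AC  (constrained at step 1)
    B ↦ DA  (constrained at step 1)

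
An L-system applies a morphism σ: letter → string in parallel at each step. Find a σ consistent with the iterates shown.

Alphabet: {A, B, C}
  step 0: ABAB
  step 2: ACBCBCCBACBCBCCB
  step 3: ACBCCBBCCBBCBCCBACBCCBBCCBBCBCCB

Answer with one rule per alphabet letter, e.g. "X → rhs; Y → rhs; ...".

  step 2 ⇒ step 3: ACBCBCCBACBCBCCB ⇒ AC·BC·CB·BC·CB·BC·BC·CB·AC·BC·CB·BC·CB·BC·BC·CB
    A ↦ AC
    B ↦ CB
    C ↦ BC

A->AC, B->CB, C->BC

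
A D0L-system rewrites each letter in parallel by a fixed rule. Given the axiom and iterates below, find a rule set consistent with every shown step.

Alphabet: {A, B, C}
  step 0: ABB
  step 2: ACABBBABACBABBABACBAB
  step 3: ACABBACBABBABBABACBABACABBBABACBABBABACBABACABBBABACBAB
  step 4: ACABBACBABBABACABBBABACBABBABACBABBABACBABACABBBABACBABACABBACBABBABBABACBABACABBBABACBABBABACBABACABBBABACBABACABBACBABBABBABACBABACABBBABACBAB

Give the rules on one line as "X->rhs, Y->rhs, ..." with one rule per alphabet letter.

  step 3 ⇒ step 4: ACABBACBABBABBABACBABACABBBABACBABBABACBABACABBBABACBAB ⇒ AC·ABB·AC·BAB·BAB·AC·ABB·BAB·AC·BAB·BAB·AC·BAB·BAB·AC·BAB·AC·ABB·BAB·AC·BAB·AC·ABB·AC·BAB·BAB·BAB·AC·BAB·AC·ABB·BAB·AC·BAB·BAB·AC·BAB·AC·ABB·BAB·AC·BAB·AC·ABB·AC·BAB·BAB·BAB·AC·BAB·AC·ABB·BAB·AC·BAB
    A ↦ AC
    B ↦ BAB
    C ↦ ABB

A->AC, B->BAB, C->ABB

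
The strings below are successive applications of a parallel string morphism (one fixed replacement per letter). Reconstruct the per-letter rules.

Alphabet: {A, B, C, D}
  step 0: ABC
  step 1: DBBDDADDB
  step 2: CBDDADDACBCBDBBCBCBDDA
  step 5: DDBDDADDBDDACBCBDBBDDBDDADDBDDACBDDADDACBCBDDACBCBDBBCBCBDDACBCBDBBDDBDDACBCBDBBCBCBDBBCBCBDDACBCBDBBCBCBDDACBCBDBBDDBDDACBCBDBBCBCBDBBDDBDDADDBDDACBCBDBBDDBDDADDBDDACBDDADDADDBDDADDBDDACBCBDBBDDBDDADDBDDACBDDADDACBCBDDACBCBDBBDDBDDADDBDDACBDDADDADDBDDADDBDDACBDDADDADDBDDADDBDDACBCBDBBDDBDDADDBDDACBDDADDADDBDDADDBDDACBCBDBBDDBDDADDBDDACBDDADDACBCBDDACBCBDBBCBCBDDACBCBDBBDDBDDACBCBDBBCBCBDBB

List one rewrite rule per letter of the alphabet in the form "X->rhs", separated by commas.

  step 1 ⇒ step 2: DBBDDADDB ⇒ CB·DDA·DDA·CB·CB·DBB·CB·CB·DDA
    A ↦ DBB
    B ↦ DDA
    D ↦ CB
  step 0 ⇒ step 1: ABC ⇒ DBB·DDA·DDB
    C ↦ DDB

A->DBB, B->DDA, C->DDB, D->CB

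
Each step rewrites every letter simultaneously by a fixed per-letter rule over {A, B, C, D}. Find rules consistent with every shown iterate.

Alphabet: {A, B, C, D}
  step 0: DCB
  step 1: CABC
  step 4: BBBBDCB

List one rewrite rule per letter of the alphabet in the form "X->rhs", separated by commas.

  step 0 ⇒ step 1: DCB ⇒ CA·B·C
    B ↦ C
    C ↦ B
    D ↦ CA
    A ↦ BD  (constrained at step 1)

A->BD, B->C, C->B, D->CA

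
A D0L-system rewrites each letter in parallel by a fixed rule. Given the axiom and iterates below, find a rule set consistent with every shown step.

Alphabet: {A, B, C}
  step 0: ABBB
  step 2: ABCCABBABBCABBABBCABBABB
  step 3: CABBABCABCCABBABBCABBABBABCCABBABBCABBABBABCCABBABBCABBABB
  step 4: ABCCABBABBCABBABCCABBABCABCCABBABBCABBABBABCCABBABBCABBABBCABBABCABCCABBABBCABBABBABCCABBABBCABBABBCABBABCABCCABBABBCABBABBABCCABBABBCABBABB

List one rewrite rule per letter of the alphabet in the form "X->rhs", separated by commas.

  step 3 ⇒ step 4: CABBABCABCCABBABBCABBABBABCCABBABBCABBABBABCCABBABBCABBABB ⇒ ABC·C·ABB·ABB·C·ABB·ABC·C·ABB·ABC·ABC·C·ABB·ABB·C·ABB·ABB·ABC·C·ABB·ABB·C·ABB·ABB·C·ABB·ABC·ABC·C·ABB·ABB·C·ABB·ABB·ABC·C·ABB·ABB·C·ABB·ABB·C·ABB·ABC·ABC·C·ABB·ABB·C·ABB·ABB·ABC·C·ABB·ABB·C·ABB·ABB
    A ↦ C
    B ↦ ABB
    C ↦ ABC

A->C, B->ABB, C->ABC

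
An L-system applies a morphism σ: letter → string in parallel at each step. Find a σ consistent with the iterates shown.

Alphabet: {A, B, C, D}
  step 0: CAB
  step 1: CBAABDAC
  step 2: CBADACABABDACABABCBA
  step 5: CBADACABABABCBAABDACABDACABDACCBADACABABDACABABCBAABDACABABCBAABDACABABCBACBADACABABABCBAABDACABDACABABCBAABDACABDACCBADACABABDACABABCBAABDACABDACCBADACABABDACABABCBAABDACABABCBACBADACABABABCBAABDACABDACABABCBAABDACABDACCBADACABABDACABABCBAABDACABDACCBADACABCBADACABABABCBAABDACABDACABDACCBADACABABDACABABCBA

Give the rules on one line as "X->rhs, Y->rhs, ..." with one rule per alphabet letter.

  step 1 ⇒ step 2: CBAABDAC ⇒ CBA·DAC·AB·AB·DAC·AB·AB·CBA
    A ↦ AB
    B ↦ DAC
    C ↦ CBA
    D ↦ AB

A->AB, B->DAC, C->CBA, D->AB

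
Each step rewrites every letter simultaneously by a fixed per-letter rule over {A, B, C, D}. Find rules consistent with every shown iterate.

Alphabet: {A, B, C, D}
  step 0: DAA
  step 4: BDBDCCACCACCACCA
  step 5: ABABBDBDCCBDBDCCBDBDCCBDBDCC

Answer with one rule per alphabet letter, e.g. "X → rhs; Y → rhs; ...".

A->CC, B->A, C->BD, D->B

  step 4 ⇒ step 5: BDBDCCACCACCACCA ⇒ A·B·A·B·BD·BD·CC·BD·BD·CC·BD·BD·CC·BD·BD·CC
    A ↦ CC
    B ↦ A
    C ↦ BD
    D ↦ B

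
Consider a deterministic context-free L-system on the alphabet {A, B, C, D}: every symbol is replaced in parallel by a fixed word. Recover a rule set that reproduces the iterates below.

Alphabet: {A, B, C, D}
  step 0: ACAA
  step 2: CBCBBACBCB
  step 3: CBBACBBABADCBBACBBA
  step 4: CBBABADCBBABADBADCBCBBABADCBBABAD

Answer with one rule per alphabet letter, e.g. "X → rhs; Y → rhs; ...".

  step 3 ⇒ step 4: CBBACBBABADCBBACBBA ⇒ CB·BA·BA·D·CB·BA·BA·D·BA·D·CB·CB·BA·BA·D·CB·BA·BA·D
    A ↦ D
    B ↦ BA
    C ↦ CB
    D ↦ CB

A->D, B->BA, C->CB, D->CB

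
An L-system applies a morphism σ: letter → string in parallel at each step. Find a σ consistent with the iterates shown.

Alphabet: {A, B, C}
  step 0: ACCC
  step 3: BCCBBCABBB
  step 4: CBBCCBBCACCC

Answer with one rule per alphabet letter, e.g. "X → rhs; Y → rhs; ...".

A->BCA, B->C, C->B

  step 3 ⇒ step 4: BCCBBCABBB ⇒ C·B·B·C·C·B·BCA·C·C·C
    A ↦ BCA
    B ↦ C
    C ↦ B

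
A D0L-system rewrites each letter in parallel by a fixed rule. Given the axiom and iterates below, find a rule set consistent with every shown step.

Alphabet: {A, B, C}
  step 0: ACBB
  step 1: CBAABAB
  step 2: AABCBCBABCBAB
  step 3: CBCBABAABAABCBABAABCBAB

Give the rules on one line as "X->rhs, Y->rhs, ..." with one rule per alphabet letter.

A->CB, B->AB, C->A

  step 2 ⇒ step 3: AABCBCBABCBAB ⇒ CB·CB·AB·A·AB·A·AB·CB·AB·A·AB·CB·AB
    A ↦ CB
    B ↦ AB
    C ↦ A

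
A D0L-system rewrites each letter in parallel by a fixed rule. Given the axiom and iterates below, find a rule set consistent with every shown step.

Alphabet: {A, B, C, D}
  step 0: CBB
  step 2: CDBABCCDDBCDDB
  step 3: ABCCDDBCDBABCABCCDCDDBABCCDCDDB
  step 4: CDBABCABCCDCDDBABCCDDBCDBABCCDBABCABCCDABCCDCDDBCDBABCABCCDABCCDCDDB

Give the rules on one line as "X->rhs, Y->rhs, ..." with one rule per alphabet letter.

A->C, B->DB, C->ABC, D->CD

  step 3 ⇒ step 4: ABCCDDBCDBABCABCCDCDDBABCCDCDDB ⇒ C·DB·ABC·ABC·CD·CD·DB·ABC·CD·DB·C·DB·ABC·C·DB·ABC·ABC·CD·ABC·CD·CD·DB·C·DB·ABC·ABC·CD·ABC·CD·CD·DB
    A ↦ C
    B ↦ DB
    C ↦ ABC
    D ↦ CD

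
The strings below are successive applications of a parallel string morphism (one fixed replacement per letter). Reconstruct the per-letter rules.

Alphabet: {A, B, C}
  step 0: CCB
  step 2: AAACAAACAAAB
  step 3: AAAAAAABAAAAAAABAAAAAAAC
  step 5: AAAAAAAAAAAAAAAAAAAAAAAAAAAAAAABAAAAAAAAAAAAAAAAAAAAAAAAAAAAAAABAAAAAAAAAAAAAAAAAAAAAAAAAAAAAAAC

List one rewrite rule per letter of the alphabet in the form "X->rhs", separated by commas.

A->AA, B->AC, C->AB

  step 2 ⇒ step 3: AAACAAACAAAB ⇒ AA·AA·AA·AB·AA·AA·AA·AB·AA·AA·AA·AC
    A ↦ AA
    B ↦ AC
    C ↦ AB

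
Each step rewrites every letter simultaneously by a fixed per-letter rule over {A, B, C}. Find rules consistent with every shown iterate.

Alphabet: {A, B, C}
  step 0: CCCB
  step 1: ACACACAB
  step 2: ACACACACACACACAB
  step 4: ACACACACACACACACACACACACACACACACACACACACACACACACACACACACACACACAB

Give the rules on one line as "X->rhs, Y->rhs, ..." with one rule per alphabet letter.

A->AC, B->AB, C->AC

  step 1 ⇒ step 2: ACACACAB ⇒ AC·AC·AC·AC·AC·AC·AC·AB
    A ↦ AC
    B ↦ AB
    C ↦ AC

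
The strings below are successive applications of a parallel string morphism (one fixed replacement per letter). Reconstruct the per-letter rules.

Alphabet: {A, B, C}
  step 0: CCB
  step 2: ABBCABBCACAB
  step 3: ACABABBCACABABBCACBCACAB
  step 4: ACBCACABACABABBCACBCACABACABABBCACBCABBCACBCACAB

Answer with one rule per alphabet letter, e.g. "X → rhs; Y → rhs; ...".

  step 3 ⇒ step 4: ACABABBCACABABBCACBCACAB ⇒ AC·BC·AC·AB·AC·AB·AB·BC·AC·BC·AC·AB·AC·AB·AB·BC·AC·BC·AB·BC·AC·BC·AC·AB
    A ↦ AC
    B ↦ AB
    C ↦ BC

A->AC, B->AB, C->BC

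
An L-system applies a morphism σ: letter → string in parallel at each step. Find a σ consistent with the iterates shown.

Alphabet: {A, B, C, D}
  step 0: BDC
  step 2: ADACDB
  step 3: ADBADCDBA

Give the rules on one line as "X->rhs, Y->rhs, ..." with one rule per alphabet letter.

A->AD, B->A, C->CD, D->B

  step 2 ⇒ step 3: ADACDB ⇒ AD·B·AD·CD·B·A
    A ↦ AD
    B ↦ A
    C ↦ CD
    D ↦ B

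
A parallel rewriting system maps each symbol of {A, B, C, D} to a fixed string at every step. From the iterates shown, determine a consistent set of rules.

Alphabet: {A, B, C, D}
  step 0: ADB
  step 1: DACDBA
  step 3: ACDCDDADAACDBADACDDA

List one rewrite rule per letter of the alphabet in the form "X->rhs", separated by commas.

A->DA, B->BA, C->A, D->CD

  step 0 ⇒ step 1: ADB ⇒ DA·CD·BA
    A ↦ DA
    B ↦ BA
    D ↦ CD
    C ↦ A  (constrained at step 1)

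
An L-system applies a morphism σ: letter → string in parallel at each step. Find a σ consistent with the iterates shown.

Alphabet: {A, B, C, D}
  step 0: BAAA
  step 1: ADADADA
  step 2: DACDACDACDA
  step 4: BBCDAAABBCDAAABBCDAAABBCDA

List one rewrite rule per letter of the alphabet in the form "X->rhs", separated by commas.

A->DA, B->A, C->BB, D->C

  step 1 ⇒ step 2: ADADADA ⇒ DA·C·DA·C·DA·C·DA
    A ↦ DA
    D ↦ C
  step 0 ⇒ step 1: BAAA ⇒ A·DA·DA·DA
    B ↦ A
    C ↦ BB  (constrained at step 2)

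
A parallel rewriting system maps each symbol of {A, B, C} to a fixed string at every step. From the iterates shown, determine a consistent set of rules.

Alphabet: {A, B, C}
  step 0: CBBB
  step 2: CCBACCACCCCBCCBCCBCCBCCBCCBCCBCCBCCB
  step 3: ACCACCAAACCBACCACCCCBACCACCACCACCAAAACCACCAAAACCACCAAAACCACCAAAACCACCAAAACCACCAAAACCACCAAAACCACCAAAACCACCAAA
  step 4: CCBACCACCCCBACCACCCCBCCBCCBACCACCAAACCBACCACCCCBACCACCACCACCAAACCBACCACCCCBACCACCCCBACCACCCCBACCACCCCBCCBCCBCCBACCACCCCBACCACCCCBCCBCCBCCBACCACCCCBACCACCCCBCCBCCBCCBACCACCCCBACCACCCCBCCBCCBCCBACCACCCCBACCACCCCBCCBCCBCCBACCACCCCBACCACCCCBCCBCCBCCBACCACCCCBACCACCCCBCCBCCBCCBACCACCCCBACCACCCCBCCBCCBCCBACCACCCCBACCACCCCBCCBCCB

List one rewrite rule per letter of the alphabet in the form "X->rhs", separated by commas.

A->CCB, B->AAA, C->ACC

  step 3 ⇒ step 4: ACCACCAAACCBACCACCCCBACCACCACCACCAAAACCACCAAAACCACCAAAACCACCAAAACCACCAAAACCACCAAAACCACCAAAACCACCAAAACCACCAAA ⇒ CCB·ACC·ACC·CCB·ACC·ACC·CCB·CCB·CCB·ACC·ACC·AAA·CCB·ACC·ACC·CCB·ACC·ACC·ACC·ACC·AAA·CCB·ACC·ACC·CCB·ACC·ACC·CCB·ACC·ACC·CCB·ACC·ACC·CCB·CCB·CCB·CCB·ACC·ACC·CCB·ACC·ACC·CCB·CCB·CCB·CCB·ACC·ACC·CCB·ACC·ACC·CCB·CCB·CCB·CCB·ACC·ACC·CCB·ACC·ACC·CCB·CCB·CCB·CCB·ACC·ACC·CCB·ACC·ACC·CCB·CCB·CCB·CCB·ACC·ACC·CCB·ACC·ACC·CCB·CCB·CCB·CCB·ACC·ACC·CCB·ACC·ACC·CCB·CCB·CCB·CCB·ACC·ACC·CCB·ACC·ACC·CCB·CCB·CCB·CCB·ACC·ACC·CCB·ACC·ACC·CCB·CCB·CCB
    A ↦ CCB
    B ↦ AAA
    C ↦ ACC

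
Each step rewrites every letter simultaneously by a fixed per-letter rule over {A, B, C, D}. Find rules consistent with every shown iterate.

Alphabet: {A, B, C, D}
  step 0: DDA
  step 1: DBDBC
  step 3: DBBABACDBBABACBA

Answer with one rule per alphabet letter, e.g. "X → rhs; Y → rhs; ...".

  step 0 ⇒ step 1: DDA ⇒ DB·DB·C
    A ↦ C
    D ↦ DB
    B ↦ BA  (constrained at step 1)
    C ↦ B  (constrained at step 1)

A->C, B->BA, C->B, D->DB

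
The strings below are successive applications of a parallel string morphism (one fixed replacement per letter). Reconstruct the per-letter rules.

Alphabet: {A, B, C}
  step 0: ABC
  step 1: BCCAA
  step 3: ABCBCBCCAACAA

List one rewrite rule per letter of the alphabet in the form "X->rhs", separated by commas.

A->BC, B->CA, C->A

  step 0 ⇒ step 1: ABC ⇒ BC·CA·A
    A ↦ BC
    B ↦ CA
    C ↦ A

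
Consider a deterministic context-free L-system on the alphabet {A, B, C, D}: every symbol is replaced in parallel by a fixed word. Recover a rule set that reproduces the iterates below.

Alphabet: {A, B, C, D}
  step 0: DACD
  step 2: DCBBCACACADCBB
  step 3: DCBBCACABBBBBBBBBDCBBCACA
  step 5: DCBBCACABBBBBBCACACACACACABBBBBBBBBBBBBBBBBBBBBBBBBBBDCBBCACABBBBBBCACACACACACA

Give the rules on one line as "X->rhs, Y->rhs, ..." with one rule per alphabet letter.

A->B, B->CA, C->BB, D->DC

  step 2 ⇒ step 3: DCBBCACACADCBB ⇒ DC·BB·CA·CA·BB·B·BB·B·BB·B·DC·BB·CA·CA
    A ↦ B
    B ↦ CA
    C ↦ BB
    D ↦ DC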